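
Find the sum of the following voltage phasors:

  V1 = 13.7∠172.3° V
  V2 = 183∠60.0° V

Step 1 — Convert each phasor to rectangular form:
  V1 = 13.7·(cos(172.3°) + j·sin(172.3°)) = -13.58 + j1.836 V
  V2 = 183·(cos(60.0°) + j·sin(60.0°)) = 91.5 + j158.5 V
Step 2 — Sum components: V_total = 77.92 + j160.3 V.
Step 3 — Convert to polar: |V_total| = 178.3 V, ∠V_total = 64.1°.

V_total = 178.3∠64.1° V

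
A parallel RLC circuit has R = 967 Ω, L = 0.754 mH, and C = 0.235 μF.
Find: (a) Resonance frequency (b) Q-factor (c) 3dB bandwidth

Step 1 — Resonance: ω₀ = 1/√(LC) = 1/√(0.000754·2.35e-07) = 7.512e+04 rad/s.
Step 2 — f₀ = ω₀/(2π) = 1.196e+04 Hz.
Step 3 — Parallel Q: Q = R/(ω₀L) = 967/(7.512e+04·0.000754) = 17.07.
Step 4 — Bandwidth: Δω = ω₀/Q = 4401 rad/s; BW = Δω/(2π) = 700.4 Hz.

(a) f₀ = 1.196e+04 Hz  (b) Q = 17.07  (c) BW = 700.4 Hz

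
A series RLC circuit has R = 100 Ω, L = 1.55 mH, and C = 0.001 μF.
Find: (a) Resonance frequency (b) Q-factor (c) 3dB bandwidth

Step 1 — Resonance: ω₀ = 1/√(LC) = 1/√(0.00155·1e-09) = 8.032e+05 rad/s.
Step 2 — f₀ = ω₀/(2π) = 1.278e+05 Hz.
Step 3 — Series Q: Q = ω₀L/R = 8.032e+05·0.00155/100 = 12.45.
Step 4 — Bandwidth: Δω = ω₀/Q = 6.452e+04 rad/s; BW = Δω/(2π) = 1.027e+04 Hz.

(a) f₀ = 1.278e+05 Hz  (b) Q = 12.45  (c) BW = 1.027e+04 Hz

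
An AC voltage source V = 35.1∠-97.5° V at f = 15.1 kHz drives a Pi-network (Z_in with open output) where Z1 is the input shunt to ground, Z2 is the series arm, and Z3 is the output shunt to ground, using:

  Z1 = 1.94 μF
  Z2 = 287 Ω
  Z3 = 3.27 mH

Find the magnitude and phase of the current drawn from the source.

Step 1 — Angular frequency: ω = 2π·f = 2π·1.51e+04 = 9.488e+04 rad/s.
Step 2 — Component impedances:
  Z1: Z = 1/(jωC) = -j/(ω·C) = 0 - j5.433 Ω
  Z2: Z = R = 287 Ω
  Z3: Z = jωL = j·9.488e+04·0.00327 = 0 + j310.2 Ω
Step 3 — With open output, the series arm Z2 and the output shunt Z3 appear in series to ground: Z2 + Z3 = 287 + j310.2 Ω.
Step 4 — Parallel with input shunt Z1: Z_in = Z1 || (Z2 + Z3) = 0.04833 - j5.484 Ω = 5.485∠-89.5° Ω.
Step 5 — Source phasor: V = 35.1∠-97.5° V = -4.581 - j34.8 V.
Step 6 — Ohm's law: I = V / Z_total = (-4.581 - j34.8) / (0.04833 - j5.484) = 6.337 - j0.8912 A.
Step 7 — Convert to polar: |I| = 6.4 A, ∠I = -8.0°.

I = 6.4∠-8.0° A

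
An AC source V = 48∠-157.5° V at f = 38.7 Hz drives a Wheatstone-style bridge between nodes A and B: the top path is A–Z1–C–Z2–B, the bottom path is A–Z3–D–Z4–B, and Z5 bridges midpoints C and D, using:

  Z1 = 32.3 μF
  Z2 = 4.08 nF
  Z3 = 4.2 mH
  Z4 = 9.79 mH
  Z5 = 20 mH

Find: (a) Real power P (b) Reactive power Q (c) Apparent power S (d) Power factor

Step 1 — Angular frequency: ω = 2π·f = 2π·38.7 = 243.2 rad/s.
Step 2 — Component impedances:
  Z1: Z = 1/(jωC) = -j/(ω·C) = 0 - j127.3 Ω
  Z2: Z = 1/(jωC) = -j/(ω·C) = 0 - j1.008e+06 Ω
  Z3: Z = jωL = j·243.2·0.0042 = 0 + j1.021 Ω
  Z4: Z = jωL = j·243.2·0.00979 = 0 + j2.381 Ω
  Z5: Z = jωL = j·243.2·0.02 = 0 + j4.863 Ω
Step 3 — Bridge requires nodal analysis (the Z5 bridge couples midpoints C and D, so the two paths cannot be reduced to a simple series/parallel combination). Setting node B to ground and injecting 1 A at node A, the 3-node admittance system at A, C, D solves to V_A = Z_AB = 0 + j3.41 Ω = 3.41∠90.0° Ω.
Step 4 — Source phasor: V = 48∠-157.5° V = -44.35 - j18.37 V.
Step 5 — Current: I = V / Z = -5.386 + j13 A = 14.07∠112.5° A.
Step 6 — Complex power: S = V·I* = 0 + j675.6 VA.
Step 7 — Real power: P = Re(S) = 0 W.
Step 8 — Reactive power: Q = Im(S) = 675.6 VAR.
Step 9 — Apparent power: |S| = 675.6 VA.
Step 10 — Power factor: PF = P/|S| = 0 (lagging).

(a) P = 0 W  (b) Q = 675.6 VAR  (c) S = 675.6 VA  (d) PF = 0 (lagging)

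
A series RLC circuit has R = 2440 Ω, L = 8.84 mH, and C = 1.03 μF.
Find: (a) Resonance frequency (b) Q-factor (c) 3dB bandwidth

Step 1 — Resonance condition Im(Z)=0 gives ω₀ = 1/√(LC).
Step 2 — ω₀ = 1/√(0.00884·1.03e-06) = 1.048e+04 rad/s.
Step 3 — f₀ = ω₀/(2π) = 1668 Hz.
Step 4 — Series Q: Q = ω₀L/R = 1.048e+04·0.00884/2440 = 0.03797.
Step 5 — 3dB bandwidth: Δω = ω₀/Q = 2.76e+05 rad/s; BW = Δω/(2π) = 4.393e+04 Hz.

(a) f₀ = 1668 Hz  (b) Q = 0.03797  (c) BW = 4.393e+04 Hz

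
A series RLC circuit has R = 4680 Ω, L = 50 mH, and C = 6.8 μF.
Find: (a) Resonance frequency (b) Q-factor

Step 1 — Resonance condition Im(Z)=0 gives ω₀ = 1/√(LC).
Step 2 — ω₀ = 1/√(0.05·6.8e-06) = 1715 rad/s.
Step 3 — f₀ = ω₀/(2π) = 272.9 Hz.
Step 4 — Series Q: Q = ω₀L/R = 1715·0.05/4680 = 0.01832.

(a) f₀ = 272.9 Hz  (b) Q = 0.01832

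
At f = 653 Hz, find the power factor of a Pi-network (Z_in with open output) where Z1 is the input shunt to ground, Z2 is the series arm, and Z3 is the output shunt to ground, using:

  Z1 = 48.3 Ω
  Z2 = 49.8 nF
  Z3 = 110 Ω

Step 1 — Angular frequency: ω = 2π·f = 2π·653 = 4103 rad/s.
Step 2 — Component impedances:
  Z1: Z = R = 48.3 Ω
  Z2: Z = 1/(jωC) = -j/(ω·C) = 0 - j4894 Ω
  Z3: Z = R = 110 Ω
Step 3 — With open output, the series arm Z2 and the output shunt Z3 appear in series to ground: Z2 + Z3 = 110 - j4894 Ω.
Step 4 — Parallel with input shunt Z1: Z_in = Z1 || (Z2 + Z3) = 48.28 - j0.4762 Ω = 48.29∠-0.6° Ω.
Step 5 — Power factor: PF = cos(φ) = Re(Z)/|Z| = 48.285/48.287 = 1.
Step 6 — Type: Im(Z) = -0.4762 ⇒ leading (phase φ = -0.6°).

PF = 1 (leading, φ = -0.6°)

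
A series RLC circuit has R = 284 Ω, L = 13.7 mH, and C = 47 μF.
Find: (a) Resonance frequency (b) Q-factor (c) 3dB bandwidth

Step 1 — Resonance: ω₀ = 1/√(LC) = 1/√(0.0137·4.7e-05) = 1246 rad/s.
Step 2 — f₀ = ω₀/(2π) = 198.3 Hz.
Step 3 — Series Q: Q = ω₀L/R = 1246·0.0137/284 = 0.06012.
Step 4 — Bandwidth: Δω = ω₀/Q = 2.073e+04 rad/s; BW = Δω/(2π) = 3299 Hz.

(a) f₀ = 198.3 Hz  (b) Q = 0.06012  (c) BW = 3299 Hz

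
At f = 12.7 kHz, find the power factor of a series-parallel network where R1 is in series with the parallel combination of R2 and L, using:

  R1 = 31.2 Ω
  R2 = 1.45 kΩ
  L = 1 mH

Step 1 — Angular frequency: ω = 2π·f = 2π·1.27e+04 = 7.98e+04 rad/s.
Step 2 — Component impedances:
  R1: Z = R = 31.2 Ω
  R2: Z = R = 1450 Ω
  L: Z = jωL = j·7.98e+04·0.001 = 0 + j79.8 Ω
Step 3 — Parallel branch: R2 || L = 1/(1/R2 + 1/L) = 4.378 + j79.56 Ω.
Step 4 — Series with R1: Z_total = R1 + (R2 || L) = 35.58 + j79.56 Ω = 87.15∠65.9° Ω.
Step 5 — Power factor: PF = cos(φ) = Re(Z)/|Z| = 35.578/87.149 = 0.4082.
Step 6 — Type: Im(Z) = 79.56 ⇒ lagging (phase φ = 65.9°).

PF = 0.4082 (lagging, φ = 65.9°)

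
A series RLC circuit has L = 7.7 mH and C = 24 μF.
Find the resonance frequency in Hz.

Step 1 — Resonance condition Im(Z)=0 gives ω₀ = 1/√(LC).
Step 2 — ω₀ = 1/√(0.0077·2.4e-05) = 2326 rad/s.
Step 3 — f₀ = ω₀/(2π) = 370.2 Hz.

f₀ = 370.2 Hz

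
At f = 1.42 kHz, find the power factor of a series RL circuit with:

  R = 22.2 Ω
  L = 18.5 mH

Step 1 — Angular frequency: ω = 2π·f = 2π·1420 = 8922 rad/s.
Step 2 — Component impedances:
  R: Z = R = 22.2 Ω
  L: Z = jωL = j·8922·0.0185 = 0 + j165.1 Ω
Step 3 — Series combination: Z_total = R + L = 22.2 + j165.1 Ω = 166.5∠82.3° Ω.
Step 4 — Power factor: PF = cos(φ) = Re(Z)/|Z| = 22.2/166.5 = 0.1333.
Step 5 — Type: Im(Z) = 165.1 ⇒ lagging (phase φ = 82.3°).

PF = 0.1333 (lagging, φ = 82.3°)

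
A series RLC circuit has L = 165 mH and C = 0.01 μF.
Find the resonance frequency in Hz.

Step 1 — Resonance condition Im(Z)=0 gives ω₀ = 1/√(LC).
Step 2 — ω₀ = 1/√(0.165·1e-08) = 2.462e+04 rad/s.
Step 3 — f₀ = ω₀/(2π) = 3918 Hz.

f₀ = 3918 Hz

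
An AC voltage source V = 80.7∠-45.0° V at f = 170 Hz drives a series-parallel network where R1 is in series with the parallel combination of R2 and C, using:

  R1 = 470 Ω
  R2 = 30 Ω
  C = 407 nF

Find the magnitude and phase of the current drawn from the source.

Step 1 — Angular frequency: ω = 2π·f = 2π·170 = 1068 rad/s.
Step 2 — Component impedances:
  R1: Z = R = 470 Ω
  R2: Z = R = 30 Ω
  C: Z = 1/(jωC) = -j/(ω·C) = 0 - j2300 Ω
Step 3 — Parallel branch: R2 || C = 1/(1/R2 + 1/C) = 29.99 - j0.3912 Ω.
Step 4 — Series with R1: Z_total = R1 + (R2 || C) = 500 - j0.3912 Ω = 500∠-0.0° Ω.
Step 5 — Source phasor: V = 80.7∠-45.0° V = 57.06 - j57.06 V.
Step 6 — Ohm's law: I = V / Z_total = (57.06 - j57.06) / (500 - j0.3912) = 0.1142 - j0.114 A.
Step 7 — Convert to polar: |I| = 0.1614 A, ∠I = -45.0°.

I = 0.1614∠-45.0° A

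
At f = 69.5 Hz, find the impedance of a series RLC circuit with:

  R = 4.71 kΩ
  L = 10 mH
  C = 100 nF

Step 1 — Angular frequency: ω = 2π·f = 2π·69.5 = 436.7 rad/s.
Step 2 — Component impedances:
  R: Z = R = 4710 Ω
  L: Z = jωL = j·436.7·0.01 = 0 + j4.367 Ω
  C: Z = 1/(jωC) = -j/(ω·C) = 0 - j2.29e+04 Ω
Step 3 — Series combination: Z_total = R + L + C = 4710 - j2.29e+04 Ω = 2.338e+04∠-78.4° Ω.

Z = 4710 - j2.29e+04 Ω = 2.338e+04∠-78.4° Ω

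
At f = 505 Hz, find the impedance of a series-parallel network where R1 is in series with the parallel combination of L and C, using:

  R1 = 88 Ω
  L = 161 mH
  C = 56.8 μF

Step 1 — Angular frequency: ω = 2π·f = 2π·505 = 3173 rad/s.
Step 2 — Component impedances:
  R1: Z = R = 88 Ω
  L: Z = jωL = j·3173·0.161 = 0 + j510.9 Ω
  C: Z = 1/(jωC) = -j/(ω·C) = 0 - j5.549 Ω
Step 3 — Parallel branch: L || C = 1/(1/L + 1/C) = 0 - j5.609 Ω.
Step 4 — Series with R1: Z_total = R1 + (L || C) = 88 - j5.609 Ω = 88.18∠-3.6° Ω.

Z = 88 - j5.609 Ω = 88.18∠-3.6° Ω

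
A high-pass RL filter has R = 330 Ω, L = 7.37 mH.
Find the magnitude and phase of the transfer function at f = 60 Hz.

Step 1 — Angular frequency: ω = 2π·60 = 377 rad/s.
Step 2 — Transfer function: H(jω) = jωL/(R + jωL).
Step 3 — Numerator jωL = j·2.778; denominator R + jωL = 330 + j2.778.
Step 4 — H = 7.088e-05 + j0.008419.
Step 5 — Magnitude: |H| = 0.008419 (-41.5 dB); phase: φ = 89.5°.

|H| = 0.008419 (-41.5 dB), φ = 89.5°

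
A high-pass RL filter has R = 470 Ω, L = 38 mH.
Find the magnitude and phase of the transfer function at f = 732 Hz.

Step 1 — Angular frequency: ω = 2π·732 = 4599 rad/s.
Step 2 — Transfer function: H(jω) = jωL/(R + jωL).
Step 3 — Numerator jωL = j·174.8; denominator R + jωL = 470 + j174.8.
Step 4 — H = 0.1215 + j0.3267.
Step 5 — Magnitude: |H| = 0.3485 (-9.2 dB); phase: φ = 69.6°.

|H| = 0.3485 (-9.2 dB), φ = 69.6°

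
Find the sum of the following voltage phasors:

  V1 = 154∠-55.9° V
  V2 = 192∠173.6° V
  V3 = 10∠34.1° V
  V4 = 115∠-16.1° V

Step 1 — Convert each phasor to rectangular form:
  V1 = 154·(cos(-55.9°) + j·sin(-55.9°)) = 86.34 - j127.5 V
  V2 = 192·(cos(173.6°) + j·sin(173.6°)) = -190.8 + j21.4 V
  V3 = 10·(cos(34.1°) + j·sin(34.1°)) = 8.281 + j5.606 V
  V4 = 115·(cos(-16.1°) + j·sin(-16.1°)) = 110.5 - j31.89 V
Step 2 — Sum components: V_total = 14.31 - j132.4 V.
Step 3 — Convert to polar: |V_total| = 133.2 V, ∠V_total = -83.8°.

V_total = 133.2∠-83.8° V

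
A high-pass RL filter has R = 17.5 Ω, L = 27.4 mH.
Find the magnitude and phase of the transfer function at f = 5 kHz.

Step 1 — Angular frequency: ω = 2π·5000 = 3.142e+04 rad/s.
Step 2 — Transfer function: H(jω) = jωL/(R + jωL).
Step 3 — Numerator jωL = j·860.8; denominator R + jωL = 17.5 + j860.8.
Step 4 — H = 0.9996 + j0.02032.
Step 5 — Magnitude: |H| = 0.9998 (-0.0 dB); phase: φ = 1.2°.

|H| = 0.9998 (-0.0 dB), φ = 1.2°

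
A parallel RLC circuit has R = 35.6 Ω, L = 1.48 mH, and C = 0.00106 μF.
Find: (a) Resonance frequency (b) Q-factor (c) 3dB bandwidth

Step 1 — Resonance: ω₀ = 1/√(LC) = 1/√(0.00148·1.06e-09) = 7.984e+05 rad/s.
Step 2 — f₀ = ω₀/(2π) = 1.271e+05 Hz.
Step 3 — Parallel Q: Q = R/(ω₀L) = 35.6/(7.984e+05·0.00148) = 0.03013.
Step 4 — Bandwidth: Δω = ω₀/Q = 2.65e+07 rad/s; BW = Δω/(2π) = 4.218e+06 Hz.

(a) f₀ = 1.271e+05 Hz  (b) Q = 0.03013  (c) BW = 4.218e+06 Hz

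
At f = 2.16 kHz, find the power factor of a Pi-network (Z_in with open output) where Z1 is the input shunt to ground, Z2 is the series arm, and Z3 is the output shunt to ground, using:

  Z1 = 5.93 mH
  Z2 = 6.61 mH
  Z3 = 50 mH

Step 1 — Angular frequency: ω = 2π·f = 2π·2160 = 1.357e+04 rad/s.
Step 2 — Component impedances:
  Z1: Z = jωL = j·1.357e+04·0.00593 = 0 + j80.48 Ω
  Z2: Z = jωL = j·1.357e+04·0.00661 = 0 + j89.71 Ω
  Z3: Z = jωL = j·1.357e+04·0.05 = 0 + j678.6 Ω
Step 3 — With open output, the series arm Z2 and the output shunt Z3 appear in series to ground: Z2 + Z3 = 0 + j768.3 Ω.
Step 4 — Parallel with input shunt Z1: Z_in = Z1 || (Z2 + Z3) = 0 + j72.85 Ω = 72.85∠90.0° Ω.
Step 5 — Power factor: PF = cos(φ) = Re(Z)/|Z| = -0/72.85 = -0.
Step 6 — Type: Im(Z) = 72.85 ⇒ lagging (phase φ = 90.0°).

PF = -0 (lagging, φ = 90.0°)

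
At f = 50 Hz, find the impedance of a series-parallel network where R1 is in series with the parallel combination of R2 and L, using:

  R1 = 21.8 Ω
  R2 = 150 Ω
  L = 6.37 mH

Step 1 — Angular frequency: ω = 2π·f = 2π·50 = 314.2 rad/s.
Step 2 — Component impedances:
  R1: Z = R = 21.8 Ω
  R2: Z = R = 150 Ω
  L: Z = jωL = j·314.2·0.00637 = 0 + j2.001 Ω
Step 3 — Parallel branch: R2 || L = 1/(1/R2 + 1/L) = 0.02669 + j2.001 Ω.
Step 4 — Series with R1: Z_total = R1 + (R2 || L) = 21.83 + j2.001 Ω = 21.92∠5.2° Ω.

Z = 21.83 + j2.001 Ω = 21.92∠5.2° Ω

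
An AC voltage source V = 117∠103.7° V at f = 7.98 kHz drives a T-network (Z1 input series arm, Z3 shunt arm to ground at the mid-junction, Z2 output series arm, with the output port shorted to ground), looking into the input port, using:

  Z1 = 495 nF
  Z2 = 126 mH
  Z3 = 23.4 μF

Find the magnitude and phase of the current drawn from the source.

Step 1 — Angular frequency: ω = 2π·f = 2π·7980 = 5.014e+04 rad/s.
Step 2 — Component impedances:
  Z1: Z = 1/(jωC) = -j/(ω·C) = 0 - j40.29 Ω
  Z2: Z = jωL = j·5.014e+04·0.126 = 0 + j6318 Ω
  Z3: Z = 1/(jωC) = -j/(ω·C) = 0 - j0.8523 Ω
Step 3 — With the output port shorted to ground, the output series arm Z2 runs from the junction to ground; the shunt arm Z3 also runs from the junction to ground. They appear in parallel: Z3 || Z2 = 0 - j0.8524 Ω.
Step 4 — Series with input arm Z1: Z_in = Z1 + (Z3 || Z2) = 0 - j41.14 Ω = 41.14∠-90.0° Ω.
Step 5 — Source phasor: V = 117∠103.7° V = -27.71 + j113.7 V.
Step 6 — Ohm's law: I = V / Z_total = (-27.71 + j113.7) / (0 - j41.14) = -2.763 - j0.6735 A.
Step 7 — Convert to polar: |I| = 2.844 A, ∠I = -166.3°.

I = 2.844∠-166.3° A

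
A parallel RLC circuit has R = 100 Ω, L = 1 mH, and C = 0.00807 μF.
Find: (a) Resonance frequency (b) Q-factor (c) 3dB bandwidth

Step 1 — Resonance: ω₀ = 1/√(LC) = 1/√(0.001·8.07e-09) = 3.52e+05 rad/s.
Step 2 — f₀ = ω₀/(2π) = 5.603e+04 Hz.
Step 3 — Parallel Q: Q = R/(ω₀L) = 100/(3.52e+05·0.001) = 0.2841.
Step 4 — Bandwidth: Δω = ω₀/Q = 1.239e+06 rad/s; BW = Δω/(2π) = 1.972e+05 Hz.

(a) f₀ = 5.603e+04 Hz  (b) Q = 0.2841  (c) BW = 1.972e+05 Hz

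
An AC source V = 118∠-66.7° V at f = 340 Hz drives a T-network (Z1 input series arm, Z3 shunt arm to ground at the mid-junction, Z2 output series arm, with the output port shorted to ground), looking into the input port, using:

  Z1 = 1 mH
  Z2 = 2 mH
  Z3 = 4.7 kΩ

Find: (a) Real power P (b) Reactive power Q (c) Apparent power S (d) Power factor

Step 1 — Angular frequency: ω = 2π·f = 2π·340 = 2136 rad/s.
Step 2 — Component impedances:
  Z1: Z = jωL = j·2136·0.001 = 0 + j2.136 Ω
  Z2: Z = jωL = j·2136·0.002 = 0 + j4.273 Ω
  Z3: Z = R = 4700 Ω
Step 3 — With the output port shorted to ground, the output series arm Z2 runs from the junction to ground; the shunt arm Z3 also runs from the junction to ground. They appear in parallel: Z3 || Z2 = 0.003884 + j4.273 Ω.
Step 4 — Series with input arm Z1: Z_in = Z1 + (Z3 || Z2) = 0.003884 + j6.409 Ω = 6.409∠90.0° Ω.
Step 5 — Source phasor: V = 118∠-66.7° V = 46.67 - j108.4 V.
Step 6 — Current: I = V / Z = -16.91 - j7.293 A = 18.41∠-156.7° A.
Step 7 — Complex power: S = V·I* = 1.317 + j2173 VA.
Step 8 — Real power: P = Re(S) = 1.317 W.
Step 9 — Reactive power: Q = Im(S) = 2173 VAR.
Step 10 — Apparent power: |S| = 2173 VA.
Step 11 — Power factor: PF = P/|S| = 0.000606 (lagging).

(a) P = 1.317 W  (b) Q = 2173 VAR  (c) S = 2173 VA  (d) PF = 0.000606 (lagging)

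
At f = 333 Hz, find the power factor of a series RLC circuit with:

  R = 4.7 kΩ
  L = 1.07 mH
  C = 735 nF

Step 1 — Angular frequency: ω = 2π·f = 2π·333 = 2092 rad/s.
Step 2 — Component impedances:
  R: Z = R = 4700 Ω
  L: Z = jωL = j·2092·0.00107 = 0 + j2.239 Ω
  C: Z = 1/(jωC) = -j/(ω·C) = 0 - j650.3 Ω
Step 3 — Series combination: Z_total = R + L + C = 4700 - j648 Ω = 4744∠-7.9° Ω.
Step 4 — Power factor: PF = cos(φ) = Re(Z)/|Z| = 4700/4744.5 = 0.9906.
Step 5 — Type: Im(Z) = -648 ⇒ leading (phase φ = -7.9°).

PF = 0.9906 (leading, φ = -7.9°)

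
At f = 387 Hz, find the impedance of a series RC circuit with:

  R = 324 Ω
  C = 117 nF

Step 1 — Angular frequency: ω = 2π·f = 2π·387 = 2432 rad/s.
Step 2 — Component impedances:
  R: Z = R = 324 Ω
  C: Z = 1/(jωC) = -j/(ω·C) = 0 - j3515 Ω
Step 3 — Series combination: Z_total = R + C = 324 - j3515 Ω = 3530∠-84.7° Ω.

Z = 324 - j3515 Ω = 3530∠-84.7° Ω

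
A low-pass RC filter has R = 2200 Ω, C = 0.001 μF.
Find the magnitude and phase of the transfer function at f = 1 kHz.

Step 1 — Angular frequency: ω = 2π·1000 = 6283 rad/s.
Step 2 — Transfer function: H(jω) = 1/(1 + jωRC).
Step 3 — Denominator: 1 + jωRC = 1 + j·6283·2200·1e-09 = 1 + j0.01382.
Step 4 — H = 0.9998 - j0.01382.
Step 5 — Magnitude: |H| = 0.9999 (-0.0 dB); phase: φ = -0.8°.

|H| = 0.9999 (-0.0 dB), φ = -0.8°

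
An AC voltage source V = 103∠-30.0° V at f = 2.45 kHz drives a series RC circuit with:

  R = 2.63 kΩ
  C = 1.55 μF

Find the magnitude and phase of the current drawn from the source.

Step 1 — Angular frequency: ω = 2π·f = 2π·2450 = 1.539e+04 rad/s.
Step 2 — Component impedances:
  R: Z = R = 2630 Ω
  C: Z = 1/(jωC) = -j/(ω·C) = 0 - j41.91 Ω
Step 3 — Series combination: Z_total = R + C = 2630 - j41.91 Ω = 2630∠-0.9° Ω.
Step 4 — Source phasor: V = 103∠-30.0° V = 89.2 - j51.5 V.
Step 5 — Ohm's law: I = V / Z_total = (89.2 - j51.5) / (2630 - j41.91) = 0.03422 - j0.01904 A.
Step 6 — Convert to polar: |I| = 0.03916 A, ∠I = -29.1°.

I = 0.03916∠-29.1° A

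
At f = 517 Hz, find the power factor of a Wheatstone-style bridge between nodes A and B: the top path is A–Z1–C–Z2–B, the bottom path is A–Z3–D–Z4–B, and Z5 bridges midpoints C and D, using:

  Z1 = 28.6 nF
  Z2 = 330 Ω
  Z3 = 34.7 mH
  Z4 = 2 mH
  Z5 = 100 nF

Step 1 — Angular frequency: ω = 2π·f = 2π·517 = 3248 rad/s.
Step 2 — Component impedances:
  Z1: Z = 1/(jωC) = -j/(ω·C) = 0 - j1.076e+04 Ω
  Z2: Z = R = 330 Ω
  Z3: Z = jωL = j·3248·0.0347 = 0 + j112.7 Ω
  Z4: Z = jωL = j·3248·0.002 = 0 + j6.497 Ω
  Z5: Z = 1/(jωC) = -j/(ω·C) = 0 - j3078 Ω
Step 3 — Bridge requires nodal analysis (the Z5 bridge couples midpoints C and D, so the two paths cannot be reduced to a simple series/parallel combination). Setting node B to ground and injecting 1 A at node A, the 3-node admittance system at A, C, D solves to V_A = Z_AB = 0.05762 + j120.6 Ω = 120.6∠90.0° Ω.
Step 4 — Power factor: PF = cos(φ) = Re(Z)/|Z| = 0.057616/120.56 = 0.0004779.
Step 5 — Type: Im(Z) = 120.6 ⇒ lagging (phase φ = 90.0°).

PF = 0.0004779 (lagging, φ = 90.0°)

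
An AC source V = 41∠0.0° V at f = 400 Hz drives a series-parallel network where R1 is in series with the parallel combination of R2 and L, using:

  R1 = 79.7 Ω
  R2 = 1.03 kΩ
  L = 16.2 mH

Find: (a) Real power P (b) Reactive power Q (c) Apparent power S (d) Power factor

Step 1 — Angular frequency: ω = 2π·f = 2π·400 = 2513 rad/s.
Step 2 — Component impedances:
  R1: Z = R = 79.7 Ω
  R2: Z = R = 1030 Ω
  L: Z = jωL = j·2513·0.0162 = 0 + j40.72 Ω
Step 3 — Parallel branch: R2 || L = 1/(1/R2 + 1/L) = 1.607 + j40.65 Ω.
Step 4 — Series with R1: Z_total = R1 + (R2 || L) = 81.31 + j40.65 Ω = 90.9∠26.6° Ω.
Step 5 — Source phasor: V = 41∠0.0° V = 41 V.
Step 6 — Current: I = V / Z = 0.4034 - j0.2017 A = 0.451∠-26.6° A.
Step 7 — Complex power: S = V·I* = 16.54 + j8.27 VA.
Step 8 — Real power: P = Re(S) = 16.54 W.
Step 9 — Reactive power: Q = Im(S) = 8.27 VAR.
Step 10 — Apparent power: |S| = 18.49 VA.
Step 11 — Power factor: PF = P/|S| = 0.8944 (lagging).

(a) P = 16.54 W  (b) Q = 8.27 VAR  (c) S = 18.49 VA  (d) PF = 0.8944 (lagging)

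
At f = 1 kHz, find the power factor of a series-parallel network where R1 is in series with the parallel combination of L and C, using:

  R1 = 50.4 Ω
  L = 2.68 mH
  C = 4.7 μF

Step 1 — Angular frequency: ω = 2π·f = 2π·1000 = 6283 rad/s.
Step 2 — Component impedances:
  R1: Z = R = 50.4 Ω
  L: Z = jωL = j·6283·0.00268 = 0 + j16.84 Ω
  C: Z = 1/(jωC) = -j/(ω·C) = 0 - j33.86 Ω
Step 3 — Parallel branch: L || C = 1/(1/L + 1/C) = 0 + j33.5 Ω.
Step 4 — Series with R1: Z_total = R1 + (L || C) = 50.4 + j33.5 Ω = 60.52∠33.6° Ω.
Step 5 — Power factor: PF = cos(φ) = Re(Z)/|Z| = 50.4/60.515 = 0.8329.
Step 6 — Type: Im(Z) = 33.5 ⇒ lagging (phase φ = 33.6°).

PF = 0.8329 (lagging, φ = 33.6°)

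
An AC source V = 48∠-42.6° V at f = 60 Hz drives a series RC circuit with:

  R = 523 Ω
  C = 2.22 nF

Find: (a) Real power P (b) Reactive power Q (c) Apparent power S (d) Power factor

Step 1 — Angular frequency: ω = 2π·f = 2π·60 = 377 rad/s.
Step 2 — Component impedances:
  R: Z = R = 523 Ω
  C: Z = 1/(jωC) = -j/(ω·C) = 0 - j1.195e+06 Ω
Step 3 — Series combination: Z_total = R + C = 523 - j1.195e+06 Ω = 1.195e+06∠-90.0° Ω.
Step 4 — Source phasor: V = 48∠-42.6° V = 35.33 - j32.49 V.
Step 5 — Current: I = V / Z = 2.72e-05 + j2.956e-05 A = 4.017e-05∠47.4° A.
Step 6 — Complex power: S = V·I* = 8.44e-07 - j0.001928 VA.
Step 7 — Real power: P = Re(S) = 8.44e-07 W.
Step 8 — Reactive power: Q = Im(S) = -0.001928 VAR.
Step 9 — Apparent power: |S| = 0.001928 VA.
Step 10 — Power factor: PF = P/|S| = 0.0004377 (leading).

(a) P = 8.44e-07 W  (b) Q = -0.001928 VAR  (c) S = 0.001928 VA  (d) PF = 0.0004377 (leading)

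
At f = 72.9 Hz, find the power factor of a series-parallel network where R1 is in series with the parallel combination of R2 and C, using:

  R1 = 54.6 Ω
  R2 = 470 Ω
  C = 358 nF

Step 1 — Angular frequency: ω = 2π·f = 2π·72.9 = 458 rad/s.
Step 2 — Component impedances:
  R1: Z = R = 54.6 Ω
  R2: Z = R = 470 Ω
  C: Z = 1/(jωC) = -j/(ω·C) = 0 - j6098 Ω
Step 3 — Parallel branch: R2 || C = 1/(1/R2 + 1/C) = 467.2 - j36.01 Ω.
Step 4 — Series with R1: Z_total = R1 + (R2 || C) = 521.8 - j36.01 Ω = 523.1∠-3.9° Ω.
Step 5 — Power factor: PF = cos(φ) = Re(Z)/|Z| = 521.82/523.07 = 0.9976.
Step 6 — Type: Im(Z) = -36.01 ⇒ leading (phase φ = -3.9°).

PF = 0.9976 (leading, φ = -3.9°)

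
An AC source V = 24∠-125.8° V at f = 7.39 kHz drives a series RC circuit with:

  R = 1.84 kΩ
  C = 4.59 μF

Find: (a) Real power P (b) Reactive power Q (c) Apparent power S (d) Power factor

Step 1 — Angular frequency: ω = 2π·f = 2π·7390 = 4.643e+04 rad/s.
Step 2 — Component impedances:
  R: Z = R = 1840 Ω
  C: Z = 1/(jωC) = -j/(ω·C) = 0 - j4.692 Ω
Step 3 — Series combination: Z_total = R + C = 1840 - j4.692 Ω = 1840∠-0.1° Ω.
Step 4 — Source phasor: V = 24∠-125.8° V = -14.04 - j19.47 V.
Step 5 — Current: I = V / Z = -0.007603 - j0.0106 A = 0.01304∠-125.7° A.
Step 6 — Complex power: S = V·I* = 0.313 - j0.0007983 VA.
Step 7 — Real power: P = Re(S) = 0.313 W.
Step 8 — Reactive power: Q = Im(S) = -0.0007983 VAR.
Step 9 — Apparent power: |S| = 0.313 VA.
Step 10 — Power factor: PF = P/|S| = 1 (leading).

(a) P = 0.313 W  (b) Q = -0.0007983 VAR  (c) S = 0.313 VA  (d) PF = 1 (leading)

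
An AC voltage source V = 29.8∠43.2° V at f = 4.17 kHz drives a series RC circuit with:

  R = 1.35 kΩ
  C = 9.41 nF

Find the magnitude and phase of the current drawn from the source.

Step 1 — Angular frequency: ω = 2π·f = 2π·4170 = 2.62e+04 rad/s.
Step 2 — Component impedances:
  R: Z = R = 1350 Ω
  C: Z = 1/(jωC) = -j/(ω·C) = 0 - j4056 Ω
Step 3 — Series combination: Z_total = R + C = 1350 - j4056 Ω = 4275∠-71.6° Ω.
Step 4 — Source phasor: V = 29.8∠43.2° V = 21.72 + j20.4 V.
Step 5 — Ohm's law: I = V / Z_total = (21.72 + j20.4) / (1350 - j4056) = -0.002923 + j0.006329 A.
Step 6 — Convert to polar: |I| = 0.006971 A, ∠I = 114.8°.

I = 0.006971∠114.8° A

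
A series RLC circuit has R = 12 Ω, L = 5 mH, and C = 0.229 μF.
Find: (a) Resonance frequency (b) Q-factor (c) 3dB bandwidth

Step 1 — Resonance: ω₀ = 1/√(LC) = 1/√(0.005·2.29e-07) = 2.955e+04 rad/s.
Step 2 — f₀ = ω₀/(2π) = 4703 Hz.
Step 3 — Series Q: Q = ω₀L/R = 2.955e+04·0.005/12 = 12.31.
Step 4 — Bandwidth: Δω = ω₀/Q = 2400 rad/s; BW = Δω/(2π) = 382 Hz.

(a) f₀ = 4703 Hz  (b) Q = 12.31  (c) BW = 382 Hz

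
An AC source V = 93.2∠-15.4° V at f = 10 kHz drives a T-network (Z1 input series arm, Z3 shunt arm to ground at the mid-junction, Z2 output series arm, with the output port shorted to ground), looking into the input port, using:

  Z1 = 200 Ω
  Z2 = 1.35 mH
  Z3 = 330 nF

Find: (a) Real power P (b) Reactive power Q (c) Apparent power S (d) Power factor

Step 1 — Angular frequency: ω = 2π·f = 2π·1e+04 = 6.283e+04 rad/s.
Step 2 — Component impedances:
  Z1: Z = R = 200 Ω
  Z2: Z = jωL = j·6.283e+04·0.00135 = 0 + j84.82 Ω
  Z3: Z = 1/(jωC) = -j/(ω·C) = 0 - j48.23 Ω
Step 3 — With the output port shorted to ground, the output series arm Z2 runs from the junction to ground; the shunt arm Z3 also runs from the junction to ground. They appear in parallel: Z3 || Z2 = 0 - j111.8 Ω.
Step 4 — Series with input arm Z1: Z_in = Z1 + (Z3 || Z2) = 200 - j111.8 Ω = 229.1∠-29.2° Ω.
Step 5 — Source phasor: V = 93.2∠-15.4° V = 89.85 - j24.75 V.
Step 6 — Current: I = V / Z = 0.395 + j0.09705 A = 0.4068∠13.8° A.
Step 7 — Complex power: S = V·I* = 33.09 - j18.5 VA.
Step 8 — Real power: P = Re(S) = 33.09 W.
Step 9 — Reactive power: Q = Im(S) = -18.5 VAR.
Step 10 — Apparent power: |S| = 37.91 VA.
Step 11 — Power factor: PF = P/|S| = 0.8729 (leading).

(a) P = 33.09 W  (b) Q = -18.5 VAR  (c) S = 37.91 VA  (d) PF = 0.8729 (leading)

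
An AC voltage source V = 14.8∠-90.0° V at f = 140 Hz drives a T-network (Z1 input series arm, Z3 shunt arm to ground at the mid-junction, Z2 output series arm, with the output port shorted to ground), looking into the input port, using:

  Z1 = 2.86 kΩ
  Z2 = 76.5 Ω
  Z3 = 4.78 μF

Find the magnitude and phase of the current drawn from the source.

Step 1 — Angular frequency: ω = 2π·f = 2π·140 = 879.6 rad/s.
Step 2 — Component impedances:
  Z1: Z = R = 2860 Ω
  Z2: Z = R = 76.5 Ω
  Z3: Z = 1/(jωC) = -j/(ω·C) = 0 - j237.8 Ω
Step 3 — With the output port shorted to ground, the output series arm Z2 runs from the junction to ground; the shunt arm Z3 also runs from the junction to ground. They appear in parallel: Z3 || Z2 = 69.33 - j22.3 Ω.
Step 4 — Series with input arm Z1: Z_in = Z1 + (Z3 || Z2) = 2929 - j22.3 Ω = 2929∠-0.4° Ω.
Step 5 — Source phasor: V = 14.8∠-90.0° V = 0 - j14.8 V.
Step 6 — Ohm's law: I = V / Z_total = (0 - j14.8) / (2929 - j22.3) = 3.846e-05 - j0.005052 A.
Step 7 — Convert to polar: |I| = 0.005052 A, ∠I = -89.6°.

I = 0.005052∠-89.6° A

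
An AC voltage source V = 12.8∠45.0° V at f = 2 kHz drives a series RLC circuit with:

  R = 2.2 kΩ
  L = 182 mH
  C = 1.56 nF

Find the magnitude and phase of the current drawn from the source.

Step 1 — Angular frequency: ω = 2π·f = 2π·2000 = 1.257e+04 rad/s.
Step 2 — Component impedances:
  R: Z = R = 2200 Ω
  L: Z = jωL = j·1.257e+04·0.182 = 0 + j2287 Ω
  C: Z = 1/(jωC) = -j/(ω·C) = 0 - j5.101e+04 Ω
Step 3 — Series combination: Z_total = R + L + C = 2200 - j4.872e+04 Ω = 4.877e+04∠-87.4° Ω.
Step 4 — Source phasor: V = 12.8∠45.0° V = 9.051 + j9.051 V.
Step 5 — Ohm's law: I = V / Z_total = (9.051 + j9.051) / (2200 - j4.872e+04) = -0.000177 + j0.0001938 A.
Step 6 — Convert to polar: |I| = 0.0002624 A, ∠I = 132.4°.

I = 0.0002624∠132.4° A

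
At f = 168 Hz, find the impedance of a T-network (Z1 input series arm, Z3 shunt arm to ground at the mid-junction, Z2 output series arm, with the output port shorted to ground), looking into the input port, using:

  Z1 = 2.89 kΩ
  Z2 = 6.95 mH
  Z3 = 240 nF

Step 1 — Angular frequency: ω = 2π·f = 2π·168 = 1056 rad/s.
Step 2 — Component impedances:
  Z1: Z = R = 2890 Ω
  Z2: Z = jωL = j·1056·0.00695 = 0 + j7.336 Ω
  Z3: Z = 1/(jωC) = -j/(ω·C) = 0 - j3947 Ω
Step 3 — With the output port shorted to ground, the output series arm Z2 runs from the junction to ground; the shunt arm Z3 also runs from the junction to ground. They appear in parallel: Z3 || Z2 = 0 + j7.35 Ω.
Step 4 — Series with input arm Z1: Z_in = Z1 + (Z3 || Z2) = 2890 + j7.35 Ω = 2890∠0.1° Ω.

Z = 2890 + j7.35 Ω = 2890∠0.1° Ω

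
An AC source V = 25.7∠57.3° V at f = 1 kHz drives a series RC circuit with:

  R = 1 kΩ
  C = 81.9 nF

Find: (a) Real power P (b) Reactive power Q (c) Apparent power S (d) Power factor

Step 1 — Angular frequency: ω = 2π·f = 2π·1000 = 6283 rad/s.
Step 2 — Component impedances:
  R: Z = R = 1000 Ω
  C: Z = 1/(jωC) = -j/(ω·C) = 0 - j1943 Ω
Step 3 — Series combination: Z_total = R + C = 1000 - j1943 Ω = 2185∠-62.8° Ω.
Step 4 — Source phasor: V = 25.7∠57.3° V = 13.88 + j21.63 V.
Step 5 — Current: I = V / Z = -0.005892 + j0.01018 A = 0.01176∠120.1° A.
Step 6 — Complex power: S = V·I* = 0.1383 - j0.2687 VA.
Step 7 — Real power: P = Re(S) = 0.1383 W.
Step 8 — Reactive power: Q = Im(S) = -0.2687 VAR.
Step 9 — Apparent power: |S| = 0.3022 VA.
Step 10 — Power factor: PF = P/|S| = 0.4576 (leading).

(a) P = 0.1383 W  (b) Q = -0.2687 VAR  (c) S = 0.3022 VA  (d) PF = 0.4576 (leading)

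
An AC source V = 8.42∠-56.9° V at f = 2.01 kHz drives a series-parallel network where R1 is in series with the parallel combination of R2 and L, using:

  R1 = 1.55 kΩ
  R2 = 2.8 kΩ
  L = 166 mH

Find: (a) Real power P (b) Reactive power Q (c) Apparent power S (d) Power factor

Step 1 — Angular frequency: ω = 2π·f = 2π·2010 = 1.263e+04 rad/s.
Step 2 — Component impedances:
  R1: Z = R = 1550 Ω
  R2: Z = R = 2800 Ω
  L: Z = jωL = j·1.263e+04·0.166 = 0 + j2096 Ω
Step 3 — Parallel branch: R2 || L = 1/(1/R2 + 1/L) = 1006 + j1343 Ω.
Step 4 — Series with R1: Z_total = R1 + (R2 || L) = 2556 + j1343 Ω = 2887∠27.7° Ω.
Step 5 — Source phasor: V = 8.42∠-56.9° V = 4.598 - j7.054 V.
Step 6 — Current: I = V / Z = 0.0002731 - j0.002903 A = 0.002916∠-84.6° A.
Step 7 — Complex power: S = V·I* = 0.02173 + j0.01142 VA.
Step 8 — Real power: P = Re(S) = 0.02173 W.
Step 9 — Reactive power: Q = Im(S) = 0.01142 VAR.
Step 10 — Apparent power: |S| = 0.02455 VA.
Step 11 — Power factor: PF = P/|S| = 0.8852 (lagging).

(a) P = 0.02173 W  (b) Q = 0.01142 VAR  (c) S = 0.02455 VA  (d) PF = 0.8852 (lagging)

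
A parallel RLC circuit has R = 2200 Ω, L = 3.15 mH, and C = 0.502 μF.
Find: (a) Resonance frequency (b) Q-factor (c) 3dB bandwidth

Step 1 — Resonance: ω₀ = 1/√(LC) = 1/√(0.00315·5.02e-07) = 2.515e+04 rad/s.
Step 2 — f₀ = ω₀/(2π) = 4002 Hz.
Step 3 — Parallel Q: Q = R/(ω₀L) = 2200/(2.515e+04·0.00315) = 27.77.
Step 4 — Bandwidth: Δω = ω₀/Q = 905.5 rad/s; BW = Δω/(2π) = 144.1 Hz.

(a) f₀ = 4002 Hz  (b) Q = 27.77  (c) BW = 144.1 Hz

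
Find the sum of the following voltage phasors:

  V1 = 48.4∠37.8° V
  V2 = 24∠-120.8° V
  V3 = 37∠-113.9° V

Step 1 — Convert each phasor to rectangular form:
  V1 = 48.4·(cos(37.8°) + j·sin(37.8°)) = 38.24 + j29.66 V
  V2 = 24·(cos(-120.8°) + j·sin(-120.8°)) = -12.29 - j20.62 V
  V3 = 37·(cos(-113.9°) + j·sin(-113.9°)) = -14.99 - j33.83 V
Step 2 — Sum components: V_total = 10.96 - j24.78 V.
Step 3 — Convert to polar: |V_total| = 27.1 V, ∠V_total = -66.1°.

V_total = 27.1∠-66.1° V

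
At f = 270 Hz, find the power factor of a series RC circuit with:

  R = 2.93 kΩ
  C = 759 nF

Step 1 — Angular frequency: ω = 2π·f = 2π·270 = 1696 rad/s.
Step 2 — Component impedances:
  R: Z = R = 2930 Ω
  C: Z = 1/(jωC) = -j/(ω·C) = 0 - j776.6 Ω
Step 3 — Series combination: Z_total = R + C = 2930 - j776.6 Ω = 3031∠-14.8° Ω.
Step 4 — Power factor: PF = cos(φ) = Re(Z)/|Z| = 2930/3031.2 = 0.9666.
Step 5 — Type: Im(Z) = -776.6 ⇒ leading (phase φ = -14.8°).

PF = 0.9666 (leading, φ = -14.8°)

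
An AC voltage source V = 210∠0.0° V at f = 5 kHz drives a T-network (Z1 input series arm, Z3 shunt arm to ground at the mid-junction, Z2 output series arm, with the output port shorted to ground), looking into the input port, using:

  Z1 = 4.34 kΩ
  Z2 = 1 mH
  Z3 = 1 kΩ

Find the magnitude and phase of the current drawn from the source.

Step 1 — Angular frequency: ω = 2π·f = 2π·5000 = 3.142e+04 rad/s.
Step 2 — Component impedances:
  Z1: Z = R = 4340 Ω
  Z2: Z = jωL = j·3.142e+04·0.001 = 0 + j31.42 Ω
  Z3: Z = R = 1000 Ω
Step 3 — With the output port shorted to ground, the output series arm Z2 runs from the junction to ground; the shunt arm Z3 also runs from the junction to ground. They appear in parallel: Z3 || Z2 = 0.986 + j31.38 Ω.
Step 4 — Series with input arm Z1: Z_in = Z1 + (Z3 || Z2) = 4341 + j31.38 Ω = 4341∠0.4° Ω.
Step 5 — Source phasor: V = 210∠0.0° V = 210 V.
Step 6 — Ohm's law: I = V / Z_total = (210) / (4341 + j31.38) = 0.04837 - j0.0003497 A.
Step 7 — Convert to polar: |I| = 0.04837 A, ∠I = -0.4°.

I = 0.04837∠-0.4° A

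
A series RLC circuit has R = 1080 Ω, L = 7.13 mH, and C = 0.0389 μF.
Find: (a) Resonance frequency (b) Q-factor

Step 1 — Resonance condition Im(Z)=0 gives ω₀ = 1/√(LC).
Step 2 — ω₀ = 1/√(0.00713·3.89e-08) = 6.005e+04 rad/s.
Step 3 — f₀ = ω₀/(2π) = 9557 Hz.
Step 4 — Series Q: Q = ω₀L/R = 6.005e+04·0.00713/1080 = 0.3964.

(a) f₀ = 9557 Hz  (b) Q = 0.3964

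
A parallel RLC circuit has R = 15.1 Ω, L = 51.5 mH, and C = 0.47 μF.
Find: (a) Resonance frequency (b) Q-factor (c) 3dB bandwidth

Step 1 — Resonance: ω₀ = 1/√(LC) = 1/√(0.0515·4.7e-07) = 6428 rad/s.
Step 2 — f₀ = ω₀/(2π) = 1023 Hz.
Step 3 — Parallel Q: Q = R/(ω₀L) = 15.1/(6428·0.0515) = 0.04562.
Step 4 — Bandwidth: Δω = ω₀/Q = 1.409e+05 rad/s; BW = Δω/(2π) = 2.243e+04 Hz.

(a) f₀ = 1023 Hz  (b) Q = 0.04562  (c) BW = 2.243e+04 Hz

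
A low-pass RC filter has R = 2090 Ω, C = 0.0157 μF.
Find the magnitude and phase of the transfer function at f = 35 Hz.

Step 1 — Angular frequency: ω = 2π·35 = 219.9 rad/s.
Step 2 — Transfer function: H(jω) = 1/(1 + jωRC).
Step 3 — Denominator: 1 + jωRC = 1 + j·219.9·2090·1.57e-08 = 1 + j0.007216.
Step 4 — H = 0.9999 - j0.007216.
Step 5 — Magnitude: |H| = 1 (-0.0 dB); phase: φ = -0.4°.

|H| = 1 (-0.0 dB), φ = -0.4°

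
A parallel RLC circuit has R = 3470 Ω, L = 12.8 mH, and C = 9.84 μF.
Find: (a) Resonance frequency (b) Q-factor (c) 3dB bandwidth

Step 1 — Resonance: ω₀ = 1/√(LC) = 1/√(0.0128·9.84e-06) = 2818 rad/s.
Step 2 — f₀ = ω₀/(2π) = 448.5 Hz.
Step 3 — Parallel Q: Q = R/(ω₀L) = 3470/(2818·0.0128) = 96.21.
Step 4 — Bandwidth: Δω = ω₀/Q = 29.29 rad/s; BW = Δω/(2π) = 4.661 Hz.

(a) f₀ = 448.5 Hz  (b) Q = 96.21  (c) BW = 4.661 Hz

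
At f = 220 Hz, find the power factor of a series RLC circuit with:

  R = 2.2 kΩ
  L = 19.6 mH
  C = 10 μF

Step 1 — Angular frequency: ω = 2π·f = 2π·220 = 1382 rad/s.
Step 2 — Component impedances:
  R: Z = R = 2200 Ω
  L: Z = jωL = j·1382·0.0196 = 0 + j27.09 Ω
  C: Z = 1/(jωC) = -j/(ω·C) = 0 - j72.34 Ω
Step 3 — Series combination: Z_total = R + L + C = 2200 - j45.25 Ω = 2200∠-1.2° Ω.
Step 4 — Power factor: PF = cos(φ) = Re(Z)/|Z| = 2200/2200.5 = 0.9998.
Step 5 — Type: Im(Z) = -45.25 ⇒ leading (phase φ = -1.2°).

PF = 0.9998 (leading, φ = -1.2°)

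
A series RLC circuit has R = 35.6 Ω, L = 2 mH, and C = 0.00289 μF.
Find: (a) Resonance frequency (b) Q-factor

Step 1 — Resonance condition Im(Z)=0 gives ω₀ = 1/√(LC).
Step 2 — ω₀ = 1/√(0.002·2.89e-09) = 4.159e+05 rad/s.
Step 3 — f₀ = ω₀/(2π) = 6.62e+04 Hz.
Step 4 — Series Q: Q = ω₀L/R = 4.159e+05·0.002/35.6 = 23.37.

(a) f₀ = 6.62e+04 Hz  (b) Q = 23.37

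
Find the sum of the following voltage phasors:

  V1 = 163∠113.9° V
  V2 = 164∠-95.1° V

Step 1 — Convert each phasor to rectangular form:
  V1 = 163·(cos(113.9°) + j·sin(113.9°)) = -66.04 + j149 V
  V2 = 164·(cos(-95.1°) + j·sin(-95.1°)) = -14.58 - j163.4 V
Step 2 — Sum components: V_total = -80.62 - j14.33 V.
Step 3 — Convert to polar: |V_total| = 81.88 V, ∠V_total = -169.9°.

V_total = 81.88∠-169.9° V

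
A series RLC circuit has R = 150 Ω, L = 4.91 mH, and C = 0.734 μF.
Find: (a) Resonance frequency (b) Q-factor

Step 1 — Resonance condition Im(Z)=0 gives ω₀ = 1/√(LC).
Step 2 — ω₀ = 1/√(0.00491·7.34e-07) = 1.666e+04 rad/s.
Step 3 — f₀ = ω₀/(2π) = 2651 Hz.
Step 4 — Series Q: Q = ω₀L/R = 1.666e+04·0.00491/150 = 0.5453.

(a) f₀ = 2651 Hz  (b) Q = 0.5453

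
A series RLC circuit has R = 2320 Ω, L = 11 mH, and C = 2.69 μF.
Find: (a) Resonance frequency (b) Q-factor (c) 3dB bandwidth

Step 1 — Resonance: ω₀ = 1/√(LC) = 1/√(0.011·2.69e-06) = 5813 rad/s.
Step 2 — f₀ = ω₀/(2π) = 925.2 Hz.
Step 3 — Series Q: Q = ω₀L/R = 5813·0.011/2320 = 0.02756.
Step 4 — Bandwidth: Δω = ω₀/Q = 2.109e+05 rad/s; BW = Δω/(2π) = 3.357e+04 Hz.

(a) f₀ = 925.2 Hz  (b) Q = 0.02756  (c) BW = 3.357e+04 Hz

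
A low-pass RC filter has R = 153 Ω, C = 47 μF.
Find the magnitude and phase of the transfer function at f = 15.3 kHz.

Step 1 — Angular frequency: ω = 2π·1.53e+04 = 9.613e+04 rad/s.
Step 2 — Transfer function: H(jω) = 1/(1 + jωRC).
Step 3 — Denominator: 1 + jωRC = 1 + j·9.613e+04·153·4.7e-05 = 1 + j691.3.
Step 4 — H = 2.093e-06 - j0.001447.
Step 5 — Magnitude: |H| = 0.001447 (-56.8 dB); phase: φ = -89.9°.

|H| = 0.001447 (-56.8 dB), φ = -89.9°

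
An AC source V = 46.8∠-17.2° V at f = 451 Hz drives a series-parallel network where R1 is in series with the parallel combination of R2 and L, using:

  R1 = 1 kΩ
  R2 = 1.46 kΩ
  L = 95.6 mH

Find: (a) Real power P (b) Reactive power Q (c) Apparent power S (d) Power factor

Step 1 — Angular frequency: ω = 2π·f = 2π·451 = 2834 rad/s.
Step 2 — Component impedances:
  R1: Z = R = 1000 Ω
  R2: Z = R = 1460 Ω
  L: Z = jωL = j·2834·0.0956 = 0 + j270.9 Ω
Step 3 — Parallel branch: R2 || L = 1/(1/R2 + 1/L) = 48.59 + j261.9 Ω.
Step 4 — Series with R1: Z_total = R1 + (R2 || L) = 1049 + j261.9 Ω = 1081∠14.0° Ω.
Step 5 — Source phasor: V = 46.8∠-17.2° V = 44.71 - j13.84 V.
Step 6 — Current: I = V / Z = 0.03703 - j0.02245 A = 0.0433∠-31.2° A.
Step 7 — Complex power: S = V·I* = 1.966 + j0.491 VA.
Step 8 — Real power: P = Re(S) = 1.966 W.
Step 9 — Reactive power: Q = Im(S) = 0.491 VAR.
Step 10 — Apparent power: |S| = 2.026 VA.
Step 11 — Power factor: PF = P/|S| = 0.9702 (lagging).

(a) P = 1.966 W  (b) Q = 0.491 VAR  (c) S = 2.026 VA  (d) PF = 0.9702 (lagging)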